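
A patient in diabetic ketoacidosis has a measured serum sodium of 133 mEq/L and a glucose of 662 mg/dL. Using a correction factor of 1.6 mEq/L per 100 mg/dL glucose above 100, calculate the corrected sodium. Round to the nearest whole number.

142 mEq/L

Corrected Na = measured Na + 1.6 · (glucose − 100)/100
= 133 + 1.6 · (662 − 100)/100
= 133 + 9
= 142 mEq/L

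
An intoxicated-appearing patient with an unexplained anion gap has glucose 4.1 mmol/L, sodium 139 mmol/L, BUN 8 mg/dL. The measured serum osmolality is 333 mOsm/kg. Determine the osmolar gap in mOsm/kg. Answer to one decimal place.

Calculated osmolality = 2·Na + glucose + BUN/2.8
= 2·139 + 4.1 + 8/2.8
= 278 + 4.10 + 2.86
= 284.96 mOsm/kg ≈ 285.0 mOsm/kg
Osmolar gap = measured − calculated = 333 − 285.0 = 48.0 mOsm/kg

48.0 mOsm/kg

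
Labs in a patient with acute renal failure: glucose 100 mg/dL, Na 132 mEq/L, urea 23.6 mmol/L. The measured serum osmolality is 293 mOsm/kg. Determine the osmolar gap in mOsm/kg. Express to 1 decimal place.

-0.2 mOsm/kg

Calculated osmolality = 2·Na + glucose/18 + urea
= 2·132 + 100/18 + 23.6
= 264 + 5.56 + 23.60
= 293.16 mOsm/kg ≈ 293.2 mOsm/kg
Osmolar gap = measured − calculated = 293 − 293.2 = -0.2 mOsm/kg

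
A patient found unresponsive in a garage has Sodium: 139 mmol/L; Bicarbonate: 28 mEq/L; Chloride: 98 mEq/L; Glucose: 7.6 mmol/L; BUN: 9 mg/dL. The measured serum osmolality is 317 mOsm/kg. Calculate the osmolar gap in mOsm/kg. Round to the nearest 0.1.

Calculated osmolality = 2·Na + glucose + BUN/2.8
= 2·139 + 7.6 + 9/2.8
= 278 + 7.60 + 3.21
= 288.81 mOsm/kg ≈ 288.8 mOsm/kg
Osmolar gap = measured − calculated = 317 − 288.8 = 28.2 mOsm/kg

28.2 mOsm/kg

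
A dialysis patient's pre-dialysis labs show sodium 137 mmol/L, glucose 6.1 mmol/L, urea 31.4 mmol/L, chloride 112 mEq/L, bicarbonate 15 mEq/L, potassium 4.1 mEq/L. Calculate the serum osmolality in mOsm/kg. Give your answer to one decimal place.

Calculated osmolality = 2·Na + glucose + urea
= 2·137 + 6.1 + 31.4
= 274 + 6.10 + 31.40
= 311.5 mOsm/kg

311.5 mOsm/kg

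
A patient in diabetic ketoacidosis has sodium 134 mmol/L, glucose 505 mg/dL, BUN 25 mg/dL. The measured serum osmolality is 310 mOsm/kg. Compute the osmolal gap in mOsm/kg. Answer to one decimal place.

Calculated osmolality = 2·Na + glucose/18 + BUN/2.8
= 2·134 + 505/18 + 25/2.8
= 268 + 28.06 + 8.93
= 304.99 mOsm/kg ≈ 305.0 mOsm/kg
Osmolar gap = measured − calculated = 310 − 305.0 = 5.0 mOsm/kg

5.0 mOsm/kg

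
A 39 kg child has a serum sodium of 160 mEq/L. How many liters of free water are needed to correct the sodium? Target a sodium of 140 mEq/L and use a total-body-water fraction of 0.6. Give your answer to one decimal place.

TBW = 0.6 · 39 = 23.4 L
Free water deficit = TBW · (Na/140 − 1)
= 23.4 · (160/140 − 1)
= 23.4 · 0.1429
= 3.34 L

3.3 L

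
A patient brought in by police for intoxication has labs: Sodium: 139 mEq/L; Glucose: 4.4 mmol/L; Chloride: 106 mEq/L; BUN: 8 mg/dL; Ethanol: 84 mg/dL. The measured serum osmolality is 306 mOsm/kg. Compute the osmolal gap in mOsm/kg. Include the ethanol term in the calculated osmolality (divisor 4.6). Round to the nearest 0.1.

Calculated osmolality = 2·Na + glucose + BUN/2.8 + ethanol/4.6
= 2·139 + 4.4 + 8/2.8 + 84/4.6
= 278 + 4.40 + 2.86 + 18.26
= 303.52 mOsm/kg ≈ 303.5 mOsm/kg
Osmolar gap = measured − calculated = 306 − 303.5 = 2.5 mOsm/kg

2.5 mOsm/kg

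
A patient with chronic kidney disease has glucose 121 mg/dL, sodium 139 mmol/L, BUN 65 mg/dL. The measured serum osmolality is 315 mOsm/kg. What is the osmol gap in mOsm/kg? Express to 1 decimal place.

Calculated osmolality = 2·Na + glucose/18 + BUN/2.8
= 2·139 + 121/18 + 65/2.8
= 278 + 6.72 + 23.21
= 307.93 mOsm/kg ≈ 307.9 mOsm/kg
Osmolar gap = measured − calculated = 315 − 307.9 = 7.1 mOsm/kg

7.1 mOsm/kg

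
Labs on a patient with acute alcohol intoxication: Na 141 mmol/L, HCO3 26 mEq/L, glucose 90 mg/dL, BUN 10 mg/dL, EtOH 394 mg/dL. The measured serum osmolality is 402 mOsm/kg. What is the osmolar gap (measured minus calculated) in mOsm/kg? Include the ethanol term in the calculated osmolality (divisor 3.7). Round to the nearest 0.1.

4.9 mOsm/kg

Calculated osmolality = 2·Na + glucose/18 + BUN/2.8 + ethanol/3.7
= 2·141 + 90/18 + 10/2.8 + 394/3.7
= 282 + 5 + 3.57 + 106.49
= 397.06 mOsm/kg ≈ 397.1 mOsm/kg
Osmolar gap = measured − calculated = 402 − 397.1 = 4.9 mOsm/kg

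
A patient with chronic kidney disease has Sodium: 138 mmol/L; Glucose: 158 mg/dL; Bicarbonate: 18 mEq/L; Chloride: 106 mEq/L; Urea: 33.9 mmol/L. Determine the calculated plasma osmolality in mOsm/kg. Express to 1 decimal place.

Calculated osmolality = 2·Na + glucose/18 + urea
= 2·138 + 158/18 + 33.9
= 276 + 8.78 + 33.90
= 318.68 mOsm/kg

318.7 mOsm/kg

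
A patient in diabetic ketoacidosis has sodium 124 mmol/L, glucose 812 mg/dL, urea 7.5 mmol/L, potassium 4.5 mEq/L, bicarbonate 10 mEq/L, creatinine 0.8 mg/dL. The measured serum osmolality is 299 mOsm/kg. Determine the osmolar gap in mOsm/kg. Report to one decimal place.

Calculated osmolality = 2·Na + glucose/18 + urea
= 2·124 + 812/18 + 7.5
= 248 + 45.11 + 7.50
= 300.61 mOsm/kg ≈ 300.6 mOsm/kg
Osmolar gap = measured − calculated = 299 − 300.6 = -1.6 mOsm/kg

-1.6 mOsm/kg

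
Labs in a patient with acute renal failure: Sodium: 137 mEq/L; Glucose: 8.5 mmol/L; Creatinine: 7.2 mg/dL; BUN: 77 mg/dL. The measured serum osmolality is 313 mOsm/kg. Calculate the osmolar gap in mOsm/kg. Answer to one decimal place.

3.0 mOsm/kg

Calculated osmolality = 2·Na + glucose + BUN/2.8
= 2·137 + 8.5 + 77/2.8
= 274 + 8.50 + 27.50
= 310 mOsm/kg ≈ 310.0 mOsm/kg
Osmolar gap = measured − calculated = 313 − 310.0 = 3.0 mOsm/kg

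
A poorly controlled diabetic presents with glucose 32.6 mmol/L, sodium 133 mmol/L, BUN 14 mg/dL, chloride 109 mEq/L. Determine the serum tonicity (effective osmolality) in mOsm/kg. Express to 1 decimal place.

Effective osmolality excludes urea (freely permeant across cell membranes):
2·Na + glucose
= 2·133 + 32.6
= 266 + 32.6
= 298.6 mOsm/kg

298.6 mOsm/kg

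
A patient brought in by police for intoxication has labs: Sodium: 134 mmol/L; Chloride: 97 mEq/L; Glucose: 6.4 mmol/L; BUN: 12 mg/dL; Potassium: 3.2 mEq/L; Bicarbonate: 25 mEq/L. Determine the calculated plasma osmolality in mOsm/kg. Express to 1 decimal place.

Calculated osmolality = 2·Na + glucose + BUN/2.8
= 2·134 + 6.4 + 12/2.8
= 268 + 6.40 + 4.29
= 278.69 mOsm/kg

278.7 mOsm/kg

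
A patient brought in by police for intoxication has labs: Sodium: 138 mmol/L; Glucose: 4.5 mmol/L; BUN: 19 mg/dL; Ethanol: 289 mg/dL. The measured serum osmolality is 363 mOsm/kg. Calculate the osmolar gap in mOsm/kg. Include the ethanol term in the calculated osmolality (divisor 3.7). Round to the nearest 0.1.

Calculated osmolality = 2·Na + glucose + BUN/2.8 + ethanol/3.7
= 2·138 + 4.5 + 19/2.8 + 289/3.7
= 276 + 4.50 + 6.79 + 78.11
= 365.4 mOsm/kg ≈ 365.4 mOsm/kg
Osmolar gap = measured − calculated = 363 − 365.4 = -2.4 mOsm/kg

-2.4 mOsm/kg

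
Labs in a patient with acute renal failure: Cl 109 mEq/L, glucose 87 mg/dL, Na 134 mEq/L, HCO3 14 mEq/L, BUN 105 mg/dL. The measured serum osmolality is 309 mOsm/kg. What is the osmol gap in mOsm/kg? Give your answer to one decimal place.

-1.3 mOsm/kg

Calculated osmolality = 2·Na + glucose/18 + BUN/2.8
= 2·134 + 87/18 + 105/2.8
= 268 + 4.83 + 37.50
= 310.33 mOsm/kg ≈ 310.3 mOsm/kg
Osmolar gap = measured − calculated = 309 − 310.3 = -1.3 mOsm/kg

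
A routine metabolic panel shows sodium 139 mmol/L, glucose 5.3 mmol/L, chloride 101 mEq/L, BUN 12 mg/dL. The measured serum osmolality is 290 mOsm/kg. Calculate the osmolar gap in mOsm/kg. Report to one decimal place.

2.4 mOsm/kg

Calculated osmolality = 2·Na + glucose + BUN/2.8
= 2·139 + 5.3 + 12/2.8
= 278 + 5.30 + 4.29
= 287.59 mOsm/kg ≈ 287.6 mOsm/kg
Osmolar gap = measured − calculated = 290 − 287.6 = 2.4 mOsm/kg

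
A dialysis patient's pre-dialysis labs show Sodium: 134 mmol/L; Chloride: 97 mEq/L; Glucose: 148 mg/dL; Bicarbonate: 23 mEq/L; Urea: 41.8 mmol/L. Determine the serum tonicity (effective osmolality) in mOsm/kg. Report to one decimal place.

Effective osmolality excludes urea (freely permeant across cell membranes):
2·Na + glucose/18
= 2·134 + 148/18
= 268 + 8.22
= 276.22 mOsm/kg

276.2 mOsm/kg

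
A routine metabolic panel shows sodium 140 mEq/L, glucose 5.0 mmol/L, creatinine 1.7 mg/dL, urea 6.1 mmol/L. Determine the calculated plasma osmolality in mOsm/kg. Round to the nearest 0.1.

291.1 mOsm/kg

Calculated osmolality = 2·Na + glucose + urea
= 2·140 + 5 + 6.1
= 280 + 5 + 6.10
= 291.1 mOsm/kg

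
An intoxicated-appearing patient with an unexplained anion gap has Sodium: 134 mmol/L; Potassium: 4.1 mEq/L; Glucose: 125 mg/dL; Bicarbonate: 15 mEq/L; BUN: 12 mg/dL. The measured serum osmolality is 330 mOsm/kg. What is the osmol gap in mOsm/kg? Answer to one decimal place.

Calculated osmolality = 2·Na + glucose/18 + BUN/2.8
= 2·134 + 125/18 + 12/2.8
= 268 + 6.94 + 4.29
= 279.23 mOsm/kg ≈ 279.2 mOsm/kg
Osmolar gap = measured − calculated = 330 − 279.2 = 50.8 mOsm/kg

50.8 mOsm/kg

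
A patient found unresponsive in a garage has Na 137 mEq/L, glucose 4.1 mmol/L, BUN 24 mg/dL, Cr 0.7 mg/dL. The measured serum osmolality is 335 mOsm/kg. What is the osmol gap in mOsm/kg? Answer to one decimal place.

48.3 mOsm/kg

Calculated osmolality = 2·Na + glucose + BUN/2.8
= 2·137 + 4.1 + 24/2.8
= 274 + 4.10 + 8.57
= 286.67 mOsm/kg ≈ 286.7 mOsm/kg
Osmolar gap = measured − calculated = 335 − 286.7 = 48.3 mOsm/kg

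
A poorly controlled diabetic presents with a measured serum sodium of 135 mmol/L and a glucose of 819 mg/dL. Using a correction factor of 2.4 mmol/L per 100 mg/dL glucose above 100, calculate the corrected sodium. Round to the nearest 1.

Corrected Na = measured Na + 2.4 · (glucose − 100)/100
= 135 + 2.4 · (819 − 100)/100
= 135 + 17.3
= 152.3 mmol/L

152 mmol/L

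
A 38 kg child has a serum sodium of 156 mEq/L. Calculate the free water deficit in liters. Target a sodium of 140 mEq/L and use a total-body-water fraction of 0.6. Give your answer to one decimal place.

2.6 L

TBW = 0.6 · 38 = 22.8 L
Free water deficit = TBW · (Na/140 − 1)
= 22.8 · (156/140 − 1)
= 22.8 · 0.1143
= 2.61 L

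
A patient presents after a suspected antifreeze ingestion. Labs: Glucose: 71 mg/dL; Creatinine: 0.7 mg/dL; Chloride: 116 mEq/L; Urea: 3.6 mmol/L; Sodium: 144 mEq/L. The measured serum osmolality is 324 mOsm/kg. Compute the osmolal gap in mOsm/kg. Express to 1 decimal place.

28.5 mOsm/kg

Calculated osmolality = 2·Na + glucose/18 + urea
= 2·144 + 71/18 + 3.6
= 288 + 3.94 + 3.60
= 295.54 mOsm/kg ≈ 295.5 mOsm/kg
Osmolar gap = measured − calculated = 324 − 295.5 = 28.5 mOsm/kg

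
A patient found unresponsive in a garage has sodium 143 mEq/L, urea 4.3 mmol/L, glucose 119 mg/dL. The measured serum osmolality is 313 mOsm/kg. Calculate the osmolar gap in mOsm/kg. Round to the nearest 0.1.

16.1 mOsm/kg

Calculated osmolality = 2·Na + glucose/18 + urea
= 2·143 + 119/18 + 4.3
= 286 + 6.61 + 4.30
= 296.91 mOsm/kg ≈ 296.9 mOsm/kg
Osmolar gap = measured − calculated = 313 − 296.9 = 16.1 mOsm/kg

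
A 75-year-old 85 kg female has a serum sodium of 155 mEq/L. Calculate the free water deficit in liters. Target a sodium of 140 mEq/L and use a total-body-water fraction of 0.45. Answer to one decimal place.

TBW = 0.45 · 85 = 38.25 L
Free water deficit = TBW · (Na/140 − 1)
= 38.25 · (155/140 − 1)
= 38.25 · 0.1071
= 4.1 L

4.1 L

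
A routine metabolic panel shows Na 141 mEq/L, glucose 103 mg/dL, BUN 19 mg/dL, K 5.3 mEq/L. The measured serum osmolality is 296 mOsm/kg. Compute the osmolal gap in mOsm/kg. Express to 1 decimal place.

1.5 mOsm/kg

Calculated osmolality = 2·Na + glucose/18 + BUN/2.8
= 2·141 + 103/18 + 19/2.8
= 282 + 5.72 + 6.79
= 294.51 mOsm/kg ≈ 294.5 mOsm/kg
Osmolar gap = measured − calculated = 296 − 294.5 = 1.5 mOsm/kg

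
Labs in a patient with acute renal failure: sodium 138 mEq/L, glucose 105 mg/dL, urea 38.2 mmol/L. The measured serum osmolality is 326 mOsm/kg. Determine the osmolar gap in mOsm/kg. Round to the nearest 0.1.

6.0 mOsm/kg

Calculated osmolality = 2·Na + glucose/18 + urea
= 2·138 + 105/18 + 38.2
= 276 + 5.83 + 38.20
= 320.03 mOsm/kg ≈ 320.0 mOsm/kg
Osmolar gap = measured − calculated = 326 − 320.0 = 6.0 mOsm/kg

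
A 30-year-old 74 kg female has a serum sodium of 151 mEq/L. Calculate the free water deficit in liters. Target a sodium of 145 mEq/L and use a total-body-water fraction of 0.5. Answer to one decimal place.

TBW = 0.5 · 74 = 37 L
Free water deficit = TBW · (Na/145 − 1)
= 37 · (151/145 − 1)
= 37 · 0.0414
= 1.53 L

1.5 L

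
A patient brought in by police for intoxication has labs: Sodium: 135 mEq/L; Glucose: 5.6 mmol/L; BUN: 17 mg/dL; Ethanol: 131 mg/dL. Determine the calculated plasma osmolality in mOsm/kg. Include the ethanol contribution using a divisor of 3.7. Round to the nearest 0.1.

Calculated osmolality = 2·Na + glucose + BUN/2.8 + ethanol/3.7
= 2·135 + 5.6 + 17/2.8 + 131/3.7
= 270 + 5.60 + 6.07 + 35.41
= 317.08 mOsm/kg

317.1 mOsm/kg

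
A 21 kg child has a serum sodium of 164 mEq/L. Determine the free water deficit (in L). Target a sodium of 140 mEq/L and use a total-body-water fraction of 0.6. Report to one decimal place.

2.2 L

TBW = 0.6 · 21 = 12.6 L
Free water deficit = TBW · (Na/140 − 1)
= 12.6 · (164/140 − 1)
= 12.6 · 0.1714
= 2.16 L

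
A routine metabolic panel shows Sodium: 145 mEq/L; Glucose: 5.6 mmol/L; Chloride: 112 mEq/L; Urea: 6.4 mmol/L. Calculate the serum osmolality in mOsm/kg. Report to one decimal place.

Calculated osmolality = 2·Na + glucose + urea
= 2·145 + 5.6 + 6.4
= 290 + 5.60 + 6.40
= 302 mOsm/kg

302.0 mOsm/kg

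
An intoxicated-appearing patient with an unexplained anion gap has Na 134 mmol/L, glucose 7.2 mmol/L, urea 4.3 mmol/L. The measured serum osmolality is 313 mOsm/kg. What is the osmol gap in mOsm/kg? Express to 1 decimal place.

Calculated osmolality = 2·Na + glucose + urea
= 2·134 + 7.2 + 4.3
= 268 + 7.20 + 4.30
= 279.5 mOsm/kg ≈ 279.5 mOsm/kg
Osmolar gap = measured − calculated = 313 − 279.5 = 33.5 mOsm/kg

33.5 mOsm/kg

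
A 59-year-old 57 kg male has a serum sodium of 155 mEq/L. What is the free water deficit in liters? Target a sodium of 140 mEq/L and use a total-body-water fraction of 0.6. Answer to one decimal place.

3.7 L

TBW = 0.6 · 57 = 34.2 L
Free water deficit = TBW · (Na/140 − 1)
= 34.2 · (155/140 − 1)
= 34.2 · 0.1071
= 3.66 L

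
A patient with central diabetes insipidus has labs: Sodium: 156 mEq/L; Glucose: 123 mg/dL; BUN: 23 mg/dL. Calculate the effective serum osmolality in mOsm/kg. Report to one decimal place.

318.8 mOsm/kg

Effective osmolality excludes urea (freely permeant across cell membranes):
2·Na + glucose/18
= 2·156 + 123/18
= 312 + 6.83
= 318.83 mOsm/kg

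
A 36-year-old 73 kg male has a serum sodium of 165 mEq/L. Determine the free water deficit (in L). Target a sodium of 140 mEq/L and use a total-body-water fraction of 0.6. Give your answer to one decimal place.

7.8 L

TBW = 0.6 · 73 = 43.8 L
Free water deficit = TBW · (Na/140 − 1)
= 43.8 · (165/140 − 1)
= 43.8 · 0.1786
= 7.82 L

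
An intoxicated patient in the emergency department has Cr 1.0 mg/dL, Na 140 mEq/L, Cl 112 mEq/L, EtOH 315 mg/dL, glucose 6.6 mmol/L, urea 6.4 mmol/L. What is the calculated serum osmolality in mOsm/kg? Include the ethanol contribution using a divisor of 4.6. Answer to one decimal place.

361.5 mOsm/kg

Calculated osmolality = 2·Na + glucose + urea + ethanol/4.6
= 2·140 + 6.6 + 6.4 + 315/4.6
= 280 + 6.60 + 6.40 + 68.48
= 361.48 mOsm/kg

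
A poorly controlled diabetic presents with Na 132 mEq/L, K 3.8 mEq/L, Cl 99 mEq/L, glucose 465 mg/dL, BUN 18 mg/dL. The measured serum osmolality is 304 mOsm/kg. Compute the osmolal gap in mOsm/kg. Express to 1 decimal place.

Calculated osmolality = 2·Na + glucose/18 + BUN/2.8
= 2·132 + 465/18 + 18/2.8
= 264 + 25.83 + 6.43
= 296.26 mOsm/kg ≈ 296.3 mOsm/kg
Osmolar gap = measured − calculated = 304 − 296.3 = 7.7 mOsm/kg

7.7 mOsm/kg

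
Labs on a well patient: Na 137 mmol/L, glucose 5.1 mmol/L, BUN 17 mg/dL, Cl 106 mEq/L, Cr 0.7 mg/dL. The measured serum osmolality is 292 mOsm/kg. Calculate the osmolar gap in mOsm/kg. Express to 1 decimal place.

Calculated osmolality = 2·Na + glucose + BUN/2.8
= 2·137 + 5.1 + 17/2.8
= 274 + 5.10 + 6.07
= 285.17 mOsm/kg ≈ 285.2 mOsm/kg
Osmolar gap = measured − calculated = 292 − 285.2 = 6.8 mOsm/kg

6.8 mOsm/kg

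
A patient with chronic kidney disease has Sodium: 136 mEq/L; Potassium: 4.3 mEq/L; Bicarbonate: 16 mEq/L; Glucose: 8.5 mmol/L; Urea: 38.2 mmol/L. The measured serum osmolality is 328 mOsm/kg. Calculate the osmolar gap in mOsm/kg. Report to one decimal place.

9.3 mOsm/kg

Calculated osmolality = 2·Na + glucose + urea
= 2·136 + 8.5 + 38.2
= 272 + 8.50 + 38.20
= 318.7 mOsm/kg ≈ 318.7 mOsm/kg
Osmolar gap = measured − calculated = 328 − 318.7 = 9.3 mOsm/kg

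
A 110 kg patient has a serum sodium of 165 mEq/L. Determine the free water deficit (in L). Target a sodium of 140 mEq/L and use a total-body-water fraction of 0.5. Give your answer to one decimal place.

9.8 L

TBW = 0.5 · 110 = 55 L
Free water deficit = TBW · (Na/140 − 1)
= 55 · (165/140 − 1)
= 55 · 0.1786
= 9.82 L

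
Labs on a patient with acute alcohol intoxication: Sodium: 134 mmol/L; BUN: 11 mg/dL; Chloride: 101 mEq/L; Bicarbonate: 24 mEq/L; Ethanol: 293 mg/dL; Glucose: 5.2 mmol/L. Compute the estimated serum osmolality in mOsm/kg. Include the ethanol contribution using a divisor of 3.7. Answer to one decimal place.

Calculated osmolality = 2·Na + glucose + BUN/2.8 + ethanol/3.7
= 2·134 + 5.2 + 11/2.8 + 293/3.7
= 268 + 5.20 + 3.93 + 79.19
= 356.32 mOsm/kg

356.3 mOsm/kg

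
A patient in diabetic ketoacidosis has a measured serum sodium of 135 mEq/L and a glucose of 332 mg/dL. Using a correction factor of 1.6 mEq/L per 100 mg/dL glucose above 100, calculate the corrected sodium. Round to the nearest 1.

139 mEq/L

Corrected Na = measured Na + 1.6 · (glucose − 100)/100
= 135 + 1.6 · (332 − 100)/100
= 135 + 3.7
= 138.7 mEq/L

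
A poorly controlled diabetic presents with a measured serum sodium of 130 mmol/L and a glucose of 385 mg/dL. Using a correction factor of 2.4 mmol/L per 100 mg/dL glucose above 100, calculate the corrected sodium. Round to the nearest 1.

Corrected Na = measured Na + 2.4 · (glucose − 100)/100
= 130 + 2.4 · (385 − 100)/100
= 130 + 6.8
= 136.8 mmol/L

137 mmol/L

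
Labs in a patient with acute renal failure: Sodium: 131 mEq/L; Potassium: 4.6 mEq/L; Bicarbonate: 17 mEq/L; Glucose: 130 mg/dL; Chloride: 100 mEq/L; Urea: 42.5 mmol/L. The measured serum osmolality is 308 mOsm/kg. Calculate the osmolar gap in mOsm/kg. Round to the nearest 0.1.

-3.7 mOsm/kg

Calculated osmolality = 2·Na + glucose/18 + urea
= 2·131 + 130/18 + 42.5
= 262 + 7.22 + 42.50
= 311.72 mOsm/kg ≈ 311.7 mOsm/kg
Osmolar gap = measured − calculated = 308 − 311.7 = -3.7 mOsm/kg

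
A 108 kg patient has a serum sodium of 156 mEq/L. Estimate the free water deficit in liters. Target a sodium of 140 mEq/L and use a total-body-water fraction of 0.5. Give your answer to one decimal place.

6.2 L

TBW = 0.5 · 108 = 54 L
Free water deficit = TBW · (Na/140 − 1)
= 54 · (156/140 − 1)
= 54 · 0.1143
= 6.17 L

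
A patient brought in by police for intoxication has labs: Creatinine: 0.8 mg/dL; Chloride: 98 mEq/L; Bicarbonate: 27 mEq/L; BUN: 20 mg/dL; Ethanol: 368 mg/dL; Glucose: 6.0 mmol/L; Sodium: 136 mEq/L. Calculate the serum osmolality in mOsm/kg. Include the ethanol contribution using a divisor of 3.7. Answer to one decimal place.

384.6 mOsm/kg

Calculated osmolality = 2·Na + glucose + BUN/2.8 + ethanol/3.7
= 2·136 + 6 + 20/2.8 + 368/3.7
= 272 + 6 + 7.14 + 99.46
= 384.6 mOsm/kg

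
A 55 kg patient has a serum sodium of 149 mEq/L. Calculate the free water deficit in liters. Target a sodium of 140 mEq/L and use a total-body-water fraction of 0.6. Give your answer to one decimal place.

TBW = 0.6 · 55 = 33 L
Free water deficit = TBW · (Na/140 − 1)
= 33 · (149/140 − 1)
= 33 · 0.0643
= 2.12 L

2.1 L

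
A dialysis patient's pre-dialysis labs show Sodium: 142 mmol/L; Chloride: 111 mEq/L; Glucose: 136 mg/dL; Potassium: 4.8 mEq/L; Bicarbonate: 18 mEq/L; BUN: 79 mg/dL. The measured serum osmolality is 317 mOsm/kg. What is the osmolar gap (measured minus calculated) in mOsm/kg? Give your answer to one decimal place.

Calculated osmolality = 2·Na + glucose/18 + BUN/2.8
= 2·142 + 136/18 + 79/2.8
= 284 + 7.56 + 28.21
= 319.77 mOsm/kg ≈ 319.8 mOsm/kg
Osmolar gap = measured − calculated = 317 − 319.8 = -2.8 mOsm/kg

-2.8 mOsm/kg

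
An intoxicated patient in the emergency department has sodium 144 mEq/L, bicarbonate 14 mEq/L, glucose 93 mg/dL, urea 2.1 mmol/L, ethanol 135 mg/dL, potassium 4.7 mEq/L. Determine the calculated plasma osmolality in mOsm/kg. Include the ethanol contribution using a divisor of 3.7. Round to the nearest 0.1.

331.8 mOsm/kg

Calculated osmolality = 2·Na + glucose/18 + urea + ethanol/3.7
= 2·144 + 93/18 + 2.1 + 135/3.7
= 288 + 5.17 + 2.10 + 36.49
= 331.76 mOsm/kg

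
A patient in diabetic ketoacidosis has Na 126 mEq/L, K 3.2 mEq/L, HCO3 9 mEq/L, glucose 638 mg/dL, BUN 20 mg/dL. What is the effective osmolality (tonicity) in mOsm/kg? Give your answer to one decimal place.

287.4 mOsm/kg

Effective osmolality excludes urea (freely permeant across cell membranes):
2·Na + glucose/18
= 2·126 + 638/18
= 252 + 35.44
= 287.44 mOsm/kg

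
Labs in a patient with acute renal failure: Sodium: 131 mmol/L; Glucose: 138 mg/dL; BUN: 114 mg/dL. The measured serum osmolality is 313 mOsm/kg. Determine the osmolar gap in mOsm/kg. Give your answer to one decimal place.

2.6 mOsm/kg

Calculated osmolality = 2·Na + glucose/18 + BUN/2.8
= 2·131 + 138/18 + 114/2.8
= 262 + 7.67 + 40.71
= 310.38 mOsm/kg ≈ 310.4 mOsm/kg
Osmolar gap = measured − calculated = 313 − 310.4 = 2.6 mOsm/kg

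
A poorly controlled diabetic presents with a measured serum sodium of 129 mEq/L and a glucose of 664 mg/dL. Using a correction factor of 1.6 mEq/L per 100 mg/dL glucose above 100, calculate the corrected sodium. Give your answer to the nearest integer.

138 mEq/L

Corrected Na = measured Na + 1.6 · (glucose − 100)/100
= 129 + 1.6 · (664 − 100)/100
= 129 + 9
= 138 mEq/L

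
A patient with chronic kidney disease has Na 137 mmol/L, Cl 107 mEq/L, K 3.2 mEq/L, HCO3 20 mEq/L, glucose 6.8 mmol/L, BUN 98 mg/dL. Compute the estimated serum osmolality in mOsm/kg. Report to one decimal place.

315.8 mOsm/kg

Calculated osmolality = 2·Na + glucose + BUN/2.8
= 2·137 + 6.8 + 98/2.8
= 274 + 6.80 + 35
= 315.8 mOsm/kg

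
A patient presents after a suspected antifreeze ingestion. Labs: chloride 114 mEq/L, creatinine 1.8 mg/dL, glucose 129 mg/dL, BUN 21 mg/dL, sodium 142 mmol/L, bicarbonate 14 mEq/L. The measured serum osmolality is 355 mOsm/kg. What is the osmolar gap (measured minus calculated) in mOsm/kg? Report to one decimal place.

Calculated osmolality = 2·Na + glucose/18 + BUN/2.8
= 2·142 + 129/18 + 21/2.8
= 284 + 7.17 + 7.50
= 298.67 mOsm/kg ≈ 298.7 mOsm/kg
Osmolar gap = measured − calculated = 355 − 298.7 = 56.3 mOsm/kg

56.3 mOsm/kg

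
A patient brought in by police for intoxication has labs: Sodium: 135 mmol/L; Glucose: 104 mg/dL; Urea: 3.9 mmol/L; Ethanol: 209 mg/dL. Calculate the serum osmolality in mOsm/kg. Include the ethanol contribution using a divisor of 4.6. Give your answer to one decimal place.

Calculated osmolality = 2·Na + glucose/18 + urea + ethanol/4.6
= 2·135 + 104/18 + 3.9 + 209/4.6
= 270 + 5.78 + 3.90 + 45.43
= 325.11 mOsm/kg

325.1 mOsm/kg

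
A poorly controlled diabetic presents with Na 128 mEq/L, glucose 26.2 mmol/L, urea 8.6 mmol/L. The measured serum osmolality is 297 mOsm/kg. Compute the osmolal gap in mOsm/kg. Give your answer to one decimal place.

Calculated osmolality = 2·Na + glucose + urea
= 2·128 + 26.2 + 8.6
= 256 + 26.20 + 8.60
= 290.8 mOsm/kg ≈ 290.8 mOsm/kg
Osmolar gap = measured − calculated = 297 − 290.8 = 6.2 mOsm/kg

6.2 mOsm/kg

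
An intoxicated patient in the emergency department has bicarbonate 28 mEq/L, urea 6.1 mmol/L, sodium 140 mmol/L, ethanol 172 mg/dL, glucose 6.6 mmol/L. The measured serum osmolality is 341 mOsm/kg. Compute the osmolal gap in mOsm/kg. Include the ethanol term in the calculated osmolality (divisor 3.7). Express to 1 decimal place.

Calculated osmolality = 2·Na + glucose + urea + ethanol/3.7
= 2·140 + 6.6 + 6.1 + 172/3.7
= 280 + 6.60 + 6.10 + 46.49
= 339.19 mOsm/kg ≈ 339.2 mOsm/kg
Osmolar gap = measured − calculated = 341 − 339.2 = 1.8 mOsm/kg

1.8 mOsm/kg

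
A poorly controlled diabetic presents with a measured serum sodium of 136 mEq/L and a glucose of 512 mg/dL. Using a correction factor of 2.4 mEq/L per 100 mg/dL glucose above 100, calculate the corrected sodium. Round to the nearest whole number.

Corrected Na = measured Na + 2.4 · (glucose − 100)/100
= 136 + 2.4 · (512 − 100)/100
= 136 + 9.9
= 145.9 mEq/L

146 mEq/L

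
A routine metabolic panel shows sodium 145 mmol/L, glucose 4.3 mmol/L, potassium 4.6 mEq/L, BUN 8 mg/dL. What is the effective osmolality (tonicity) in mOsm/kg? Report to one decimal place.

Effective osmolality excludes urea (freely permeant across cell membranes):
2·Na + glucose
= 2·145 + 4.3
= 290 + 4.3
= 294.3 mOsm/kg

294.3 mOsm/kg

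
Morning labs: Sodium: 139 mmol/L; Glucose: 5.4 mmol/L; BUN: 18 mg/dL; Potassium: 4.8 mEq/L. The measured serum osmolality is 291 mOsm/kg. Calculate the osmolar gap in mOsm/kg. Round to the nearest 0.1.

Calculated osmolality = 2·Na + glucose + BUN/2.8
= 2·139 + 5.4 + 18/2.8
= 278 + 5.40 + 6.43
= 289.83 mOsm/kg ≈ 289.8 mOsm/kg
Osmolar gap = measured − calculated = 291 − 289.8 = 1.2 mOsm/kg

1.2 mOsm/kg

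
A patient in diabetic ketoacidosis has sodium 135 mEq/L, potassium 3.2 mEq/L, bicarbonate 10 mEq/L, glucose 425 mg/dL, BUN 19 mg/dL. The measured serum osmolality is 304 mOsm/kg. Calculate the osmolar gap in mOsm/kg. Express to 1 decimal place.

3.6 mOsm/kg

Calculated osmolality = 2·Na + glucose/18 + BUN/2.8
= 2·135 + 425/18 + 19/2.8
= 270 + 23.61 + 6.79
= 300.4 mOsm/kg ≈ 300.4 mOsm/kg
Osmolar gap = measured − calculated = 304 − 300.4 = 3.6 mOsm/kg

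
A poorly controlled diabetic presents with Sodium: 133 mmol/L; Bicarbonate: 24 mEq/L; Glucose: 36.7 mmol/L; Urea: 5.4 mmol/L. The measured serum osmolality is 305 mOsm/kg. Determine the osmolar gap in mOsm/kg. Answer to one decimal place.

-3.1 mOsm/kg

Calculated osmolality = 2·Na + glucose + urea
= 2·133 + 36.7 + 5.4
= 266 + 36.70 + 5.40
= 308.1 mOsm/kg ≈ 308.1 mOsm/kg
Osmolar gap = measured − calculated = 305 − 308.1 = -3.1 mOsm/kg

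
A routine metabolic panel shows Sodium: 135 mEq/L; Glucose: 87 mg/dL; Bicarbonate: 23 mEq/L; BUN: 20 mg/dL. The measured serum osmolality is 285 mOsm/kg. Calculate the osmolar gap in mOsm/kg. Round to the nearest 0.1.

3.0 mOsm/kg

Calculated osmolality = 2·Na + glucose/18 + BUN/2.8
= 2·135 + 87/18 + 20/2.8
= 270 + 4.83 + 7.14
= 281.97 mOsm/kg ≈ 282.0 mOsm/kg
Osmolar gap = measured − calculated = 285 − 282.0 = 3.0 mOsm/kg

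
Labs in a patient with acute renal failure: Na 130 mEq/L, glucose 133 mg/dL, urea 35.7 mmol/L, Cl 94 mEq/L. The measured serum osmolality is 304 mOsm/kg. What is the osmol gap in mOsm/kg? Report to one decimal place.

Calculated osmolality = 2·Na + glucose/18 + urea
= 2·130 + 133/18 + 35.7
= 260 + 7.39 + 35.70
= 303.09 mOsm/kg ≈ 303.1 mOsm/kg
Osmolar gap = measured − calculated = 304 − 303.1 = 0.9 mOsm/kg

0.9 mOsm/kg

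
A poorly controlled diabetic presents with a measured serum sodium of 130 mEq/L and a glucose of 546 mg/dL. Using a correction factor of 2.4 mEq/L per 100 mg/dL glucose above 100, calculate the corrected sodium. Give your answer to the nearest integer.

141 mEq/L

Corrected Na = measured Na + 2.4 · (glucose − 100)/100
= 130 + 2.4 · (546 − 100)/100
= 130 + 10.7
= 140.7 mEq/L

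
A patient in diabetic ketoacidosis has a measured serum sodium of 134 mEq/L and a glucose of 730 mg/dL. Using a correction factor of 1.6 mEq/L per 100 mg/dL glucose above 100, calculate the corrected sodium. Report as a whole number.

Corrected Na = measured Na + 1.6 · (glucose − 100)/100
= 134 + 1.6 · (730 − 100)/100
= 134 + 10.1
= 144.1 mEq/L

144 mEq/L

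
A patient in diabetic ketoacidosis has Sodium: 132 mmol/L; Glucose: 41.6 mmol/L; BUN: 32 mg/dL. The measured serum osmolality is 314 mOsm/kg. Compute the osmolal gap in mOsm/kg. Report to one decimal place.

Calculated osmolality = 2·Na + glucose + BUN/2.8
= 2·132 + 41.6 + 32/2.8
= 264 + 41.60 + 11.43
= 317.03 mOsm/kg ≈ 317.0 mOsm/kg
Osmolar gap = measured − calculated = 314 − 317.0 = -3.0 mOsm/kg

-3.0 mOsm/kg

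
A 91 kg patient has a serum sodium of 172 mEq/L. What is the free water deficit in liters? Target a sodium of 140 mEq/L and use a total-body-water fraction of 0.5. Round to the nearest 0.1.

TBW = 0.5 · 91 = 45.5 L
Free water deficit = TBW · (Na/140 − 1)
= 45.5 · (172/140 − 1)
= 45.5 · 0.2286
= 10.4 L

10.4 L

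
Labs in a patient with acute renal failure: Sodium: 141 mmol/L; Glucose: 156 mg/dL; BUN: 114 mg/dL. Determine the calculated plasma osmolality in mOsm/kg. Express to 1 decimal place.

331.4 mOsm/kg

Calculated osmolality = 2·Na + glucose/18 + BUN/2.8
= 2·141 + 156/18 + 114/2.8
= 282 + 8.67 + 40.71
= 331.38 mOsm/kg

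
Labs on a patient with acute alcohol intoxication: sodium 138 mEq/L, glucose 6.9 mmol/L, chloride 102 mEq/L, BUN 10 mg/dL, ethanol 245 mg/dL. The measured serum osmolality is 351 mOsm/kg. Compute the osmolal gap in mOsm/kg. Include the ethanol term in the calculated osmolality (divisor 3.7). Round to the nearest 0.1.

-1.7 mOsm/kg

Calculated osmolality = 2·Na + glucose + BUN/2.8 + ethanol/3.7
= 2·138 + 6.9 + 10/2.8 + 245/3.7
= 276 + 6.90 + 3.57 + 66.22
= 352.69 mOsm/kg ≈ 352.7 mOsm/kg
Osmolar gap = measured − calculated = 351 − 352.7 = -1.7 mOsm/kg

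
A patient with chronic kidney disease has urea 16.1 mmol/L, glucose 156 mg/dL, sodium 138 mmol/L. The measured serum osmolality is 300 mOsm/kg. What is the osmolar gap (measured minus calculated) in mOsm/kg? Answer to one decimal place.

Calculated osmolality = 2·Na + glucose/18 + urea
= 2·138 + 156/18 + 16.1
= 276 + 8.67 + 16.10
= 300.77 mOsm/kg ≈ 300.8 mOsm/kg
Osmolar gap = measured − calculated = 300 − 300.8 = -0.8 mOsm/kg

-0.8 mOsm/kg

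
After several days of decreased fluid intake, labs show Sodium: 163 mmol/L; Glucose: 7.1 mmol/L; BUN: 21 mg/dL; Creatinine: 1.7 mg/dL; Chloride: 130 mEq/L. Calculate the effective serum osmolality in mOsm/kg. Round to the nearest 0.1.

333.1 mOsm/kg

Effective osmolality excludes urea (freely permeant across cell membranes):
2·Na + glucose
= 2·163 + 7.1
= 326 + 7.1
= 333.1 mOsm/kg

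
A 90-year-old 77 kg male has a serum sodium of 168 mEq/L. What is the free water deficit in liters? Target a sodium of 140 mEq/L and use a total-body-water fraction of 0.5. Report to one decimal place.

TBW = 0.5 · 77 = 38.5 L
Free water deficit = TBW · (Na/140 − 1)
= 38.5 · (168/140 − 1)
= 38.5 · 0.2
= 7.7 L

7.7 L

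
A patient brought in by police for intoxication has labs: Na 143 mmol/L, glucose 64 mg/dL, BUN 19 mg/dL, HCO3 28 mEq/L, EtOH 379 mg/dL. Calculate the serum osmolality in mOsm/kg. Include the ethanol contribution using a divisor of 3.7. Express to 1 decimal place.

398.8 mOsm/kg

Calculated osmolality = 2·Na + glucose/18 + BUN/2.8 + ethanol/3.7
= 2·143 + 64/18 + 19/2.8 + 379/3.7
= 286 + 3.56 + 6.79 + 102.43
= 398.78 mOsm/kg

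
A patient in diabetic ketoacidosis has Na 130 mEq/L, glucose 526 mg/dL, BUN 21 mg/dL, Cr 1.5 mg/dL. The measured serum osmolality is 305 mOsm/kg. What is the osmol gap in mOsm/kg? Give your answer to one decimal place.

Calculated osmolality = 2·Na + glucose/18 + BUN/2.8
= 2·130 + 526/18 + 21/2.8
= 260 + 29.22 + 7.50
= 296.72 mOsm/kg ≈ 296.7 mOsm/kg
Osmolar gap = measured − calculated = 305 − 296.7 = 8.3 mOsm/kg

8.3 mOsm/kg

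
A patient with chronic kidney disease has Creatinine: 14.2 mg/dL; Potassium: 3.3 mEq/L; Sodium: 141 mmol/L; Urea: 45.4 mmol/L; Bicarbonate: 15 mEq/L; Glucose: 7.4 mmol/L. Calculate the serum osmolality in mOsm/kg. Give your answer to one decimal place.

334.8 mOsm/kg

Calculated osmolality = 2·Na + glucose + urea
= 2·141 + 7.4 + 45.4
= 282 + 7.40 + 45.40
= 334.8 mOsm/kg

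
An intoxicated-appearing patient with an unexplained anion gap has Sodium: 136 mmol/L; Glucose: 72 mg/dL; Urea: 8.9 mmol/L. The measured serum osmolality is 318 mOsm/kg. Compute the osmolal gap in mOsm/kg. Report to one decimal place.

33.1 mOsm/kg

Calculated osmolality = 2·Na + glucose/18 + urea
= 2·136 + 72/18 + 8.9
= 272 + 4 + 8.90
= 284.9 mOsm/kg ≈ 284.9 mOsm/kg
Osmolar gap = measured − calculated = 318 − 284.9 = 33.1 mOsm/kg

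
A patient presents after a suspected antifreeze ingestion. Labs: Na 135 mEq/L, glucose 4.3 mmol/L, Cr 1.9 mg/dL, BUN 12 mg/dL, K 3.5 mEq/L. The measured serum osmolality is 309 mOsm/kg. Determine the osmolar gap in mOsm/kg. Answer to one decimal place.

Calculated osmolality = 2·Na + glucose + BUN/2.8
= 2·135 + 4.3 + 12/2.8
= 270 + 4.30 + 4.29
= 278.59 mOsm/kg ≈ 278.6 mOsm/kg
Osmolar gap = measured − calculated = 309 − 278.6 = 30.4 mOsm/kg

30.4 mOsm/kg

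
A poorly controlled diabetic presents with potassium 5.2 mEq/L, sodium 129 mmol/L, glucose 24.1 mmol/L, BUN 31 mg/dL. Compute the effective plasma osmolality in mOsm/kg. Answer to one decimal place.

Effective osmolality excludes urea (freely permeant across cell membranes):
2·Na + glucose
= 2·129 + 24.1
= 258 + 24.1
= 282.1 mOsm/kg

282.1 mOsm/kg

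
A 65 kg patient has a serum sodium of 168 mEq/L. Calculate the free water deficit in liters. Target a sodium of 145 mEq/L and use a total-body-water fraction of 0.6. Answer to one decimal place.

6.2 L

TBW = 0.6 · 65 = 39 L
Free water deficit = TBW · (Na/145 − 1)
= 39 · (168/145 − 1)
= 39 · 0.1586
= 6.19 L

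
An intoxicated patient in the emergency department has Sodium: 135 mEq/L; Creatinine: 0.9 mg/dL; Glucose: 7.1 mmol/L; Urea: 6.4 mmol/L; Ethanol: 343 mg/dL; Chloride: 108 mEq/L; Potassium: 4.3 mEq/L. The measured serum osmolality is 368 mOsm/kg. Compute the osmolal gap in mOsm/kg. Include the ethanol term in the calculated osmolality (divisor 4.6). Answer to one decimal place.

Calculated osmolality = 2·Na + glucose + urea + ethanol/4.6
= 2·135 + 7.1 + 6.4 + 343/4.6
= 270 + 7.10 + 6.40 + 74.57
= 358.07 mOsm/kg ≈ 358.1 mOsm/kg
Osmolar gap = measured − calculated = 368 − 358.1 = 9.9 mOsm/kg

9.9 mOsm/kg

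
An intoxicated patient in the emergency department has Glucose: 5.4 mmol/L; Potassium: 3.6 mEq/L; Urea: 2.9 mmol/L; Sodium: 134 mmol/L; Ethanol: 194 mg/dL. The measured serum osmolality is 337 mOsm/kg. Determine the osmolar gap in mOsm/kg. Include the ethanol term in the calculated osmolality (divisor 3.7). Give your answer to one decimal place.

Calculated osmolality = 2·Na + glucose + urea + ethanol/3.7
= 2·134 + 5.4 + 2.9 + 194/3.7
= 268 + 5.40 + 2.90 + 52.43
= 328.73 mOsm/kg ≈ 328.7 mOsm/kg
Osmolar gap = measured − calculated = 337 − 328.7 = 8.3 mOsm/kg

8.3 mOsm/kg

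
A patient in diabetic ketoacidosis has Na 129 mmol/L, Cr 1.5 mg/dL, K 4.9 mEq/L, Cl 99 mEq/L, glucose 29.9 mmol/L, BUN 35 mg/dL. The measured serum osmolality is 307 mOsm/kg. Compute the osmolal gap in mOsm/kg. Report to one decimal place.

Calculated osmolality = 2·Na + glucose + BUN/2.8
= 2·129 + 29.9 + 35/2.8
= 258 + 29.90 + 12.50
= 300.4 mOsm/kg ≈ 300.4 mOsm/kg
Osmolar gap = measured − calculated = 307 − 300.4 = 6.6 mOsm/kg

6.6 mOsm/kg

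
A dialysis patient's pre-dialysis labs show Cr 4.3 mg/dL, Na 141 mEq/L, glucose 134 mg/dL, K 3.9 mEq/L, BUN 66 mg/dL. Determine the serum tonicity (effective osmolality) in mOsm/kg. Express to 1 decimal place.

289.4 mOsm/kg

Effective osmolality excludes urea (freely permeant across cell membranes):
2·Na + glucose/18
= 2·141 + 134/18
= 282 + 7.44
= 289.44 mOsm/kg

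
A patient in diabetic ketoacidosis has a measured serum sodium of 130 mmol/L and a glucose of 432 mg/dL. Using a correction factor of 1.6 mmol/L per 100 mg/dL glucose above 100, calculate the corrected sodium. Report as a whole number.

Corrected Na = measured Na + 1.6 · (glucose − 100)/100
= 130 + 1.6 · (432 − 100)/100
= 130 + 5.3
= 135.3 mmol/L

135 mmol/L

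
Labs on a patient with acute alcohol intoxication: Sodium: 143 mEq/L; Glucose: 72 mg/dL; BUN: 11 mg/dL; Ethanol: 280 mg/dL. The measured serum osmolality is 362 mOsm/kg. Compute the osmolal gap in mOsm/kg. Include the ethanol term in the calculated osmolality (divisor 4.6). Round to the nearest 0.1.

Calculated osmolality = 2·Na + glucose/18 + BUN/2.8 + ethanol/4.6
= 2·143 + 72/18 + 11/2.8 + 280/4.6
= 286 + 4 + 3.93 + 60.87
= 354.8 mOsm/kg ≈ 354.8 mOsm/kg
Osmolar gap = measured − calculated = 362 − 354.8 = 7.2 mOsm/kg

7.2 mOsm/kg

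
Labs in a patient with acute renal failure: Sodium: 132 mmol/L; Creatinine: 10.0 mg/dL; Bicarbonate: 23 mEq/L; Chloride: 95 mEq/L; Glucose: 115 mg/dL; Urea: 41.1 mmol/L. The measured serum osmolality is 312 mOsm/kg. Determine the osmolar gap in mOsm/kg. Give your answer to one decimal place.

0.5 mOsm/kg

Calculated osmolality = 2·Na + glucose/18 + urea
= 2·132 + 115/18 + 41.1
= 264 + 6.39 + 41.10
= 311.49 mOsm/kg ≈ 311.5 mOsm/kg
Osmolar gap = measured − calculated = 312 − 311.5 = 0.5 mOsm/kg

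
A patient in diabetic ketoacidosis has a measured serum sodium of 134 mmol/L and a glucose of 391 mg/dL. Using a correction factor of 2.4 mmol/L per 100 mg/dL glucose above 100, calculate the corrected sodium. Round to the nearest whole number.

141 mmol/L

Corrected Na = measured Na + 2.4 · (glucose − 100)/100
= 134 + 2.4 · (391 − 100)/100
= 134 + 7
= 141 mmol/L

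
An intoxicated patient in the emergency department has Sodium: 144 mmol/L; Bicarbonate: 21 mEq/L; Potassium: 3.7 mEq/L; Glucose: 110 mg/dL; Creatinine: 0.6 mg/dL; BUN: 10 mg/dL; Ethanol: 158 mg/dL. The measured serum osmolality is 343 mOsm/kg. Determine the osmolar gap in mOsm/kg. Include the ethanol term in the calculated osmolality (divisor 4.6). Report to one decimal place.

Calculated osmolality = 2·Na + glucose/18 + BUN/2.8 + ethanol/4.6
= 2·144 + 110/18 + 10/2.8 + 158/4.6
= 288 + 6.11 + 3.57 + 34.35
= 332.03 mOsm/kg ≈ 332.0 mOsm/kg
Osmolar gap = measured − calculated = 343 − 332.0 = 11.0 mOsm/kg

11.0 mOsm/kg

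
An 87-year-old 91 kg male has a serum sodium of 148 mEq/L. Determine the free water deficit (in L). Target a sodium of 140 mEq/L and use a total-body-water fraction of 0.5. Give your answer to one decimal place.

2.6 L

TBW = 0.5 · 91 = 45.5 L
Free water deficit = TBW · (Na/140 − 1)
= 45.5 · (148/140 − 1)
= 45.5 · 0.0571
= 2.6 L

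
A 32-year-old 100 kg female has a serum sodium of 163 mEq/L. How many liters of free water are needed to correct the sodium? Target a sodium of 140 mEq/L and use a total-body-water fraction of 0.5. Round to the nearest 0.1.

8.2 L

TBW = 0.5 · 100 = 50 L
Free water deficit = TBW · (Na/140 − 1)
= 50 · (163/140 − 1)
= 50 · 0.1643
= 8.21 L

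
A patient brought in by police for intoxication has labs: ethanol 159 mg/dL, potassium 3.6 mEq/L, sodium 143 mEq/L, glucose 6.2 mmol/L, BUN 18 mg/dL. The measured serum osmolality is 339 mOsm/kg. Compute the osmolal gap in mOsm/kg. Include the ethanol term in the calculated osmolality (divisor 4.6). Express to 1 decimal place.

Calculated osmolality = 2·Na + glucose + BUN/2.8 + ethanol/4.6
= 2·143 + 6.2 + 18/2.8 + 159/4.6
= 286 + 6.20 + 6.43 + 34.57
= 333.2 mOsm/kg ≈ 333.2 mOsm/kg
Osmolar gap = measured − calculated = 339 − 333.2 = 5.8 mOsm/kg

5.8 mOsm/kg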